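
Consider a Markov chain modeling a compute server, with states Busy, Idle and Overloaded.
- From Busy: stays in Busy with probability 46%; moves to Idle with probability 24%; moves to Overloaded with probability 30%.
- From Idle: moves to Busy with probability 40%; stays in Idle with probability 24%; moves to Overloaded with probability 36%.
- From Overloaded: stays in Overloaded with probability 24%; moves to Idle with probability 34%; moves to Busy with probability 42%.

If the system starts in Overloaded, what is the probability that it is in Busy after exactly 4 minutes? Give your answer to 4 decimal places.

Propagate the distribution vector 4 minutes from Overloaded.
After 0 minutes: (0.0000, 0.0000, 1.0000)
After 1 minute: (0.4200, 0.3400, 0.2400)
After 2 minutes: (0.4300, 0.2640, 0.3060)
After 3 minutes: (0.4319, 0.2706, 0.2975)
After 4 minutes: (0.4319, 0.2697, 0.2984)
P(in Busy after 4 minutes) = 0.4319

0.4319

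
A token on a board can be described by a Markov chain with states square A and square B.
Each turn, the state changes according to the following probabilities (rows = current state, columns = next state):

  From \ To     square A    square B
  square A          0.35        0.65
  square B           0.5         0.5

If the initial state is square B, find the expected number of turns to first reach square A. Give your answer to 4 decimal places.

Let t(s) be the expected number of turns to first reach square A from state s, with t(square A) = 0. Conditioning on the first turn:
t(square B) = 1 + 0.5·t(square B)
Solving: t(square B) = 2.0000.
Expected turns from square B to square A: 2.0000.

2.0000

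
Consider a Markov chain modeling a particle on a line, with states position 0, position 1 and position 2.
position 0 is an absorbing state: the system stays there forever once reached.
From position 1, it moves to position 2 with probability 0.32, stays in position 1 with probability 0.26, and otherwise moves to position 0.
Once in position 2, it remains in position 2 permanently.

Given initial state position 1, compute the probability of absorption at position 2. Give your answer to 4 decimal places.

0.4324

Let h(s) be the probability of absorption at position 2 starting from transient state s. Then h(position 2) = 1 and h(position 0) = 0. By first-step analysis:
h(position 1) = 0.42·0 + 0.26·h(position 1) + 0.32·1
Solving: h(position 1) = 0.4324.
Starting from position 1, the probability is 0.4324.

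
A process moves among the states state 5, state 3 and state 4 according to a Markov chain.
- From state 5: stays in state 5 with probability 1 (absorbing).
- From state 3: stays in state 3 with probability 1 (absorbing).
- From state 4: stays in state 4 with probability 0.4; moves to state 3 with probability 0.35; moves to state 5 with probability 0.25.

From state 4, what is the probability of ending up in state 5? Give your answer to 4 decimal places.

0.4167

Let h(s) be the probability of absorption at state 5 starting from transient state s. Then h(state 5) = 1 and h(state 3) = 0. By first-step analysis:
h(state 4) = 0.25·1 + 0.35·0 + 0.4·h(state 4)
Solving: h(state 4) = 0.4167.
Starting from state 4, the probability is 0.4167.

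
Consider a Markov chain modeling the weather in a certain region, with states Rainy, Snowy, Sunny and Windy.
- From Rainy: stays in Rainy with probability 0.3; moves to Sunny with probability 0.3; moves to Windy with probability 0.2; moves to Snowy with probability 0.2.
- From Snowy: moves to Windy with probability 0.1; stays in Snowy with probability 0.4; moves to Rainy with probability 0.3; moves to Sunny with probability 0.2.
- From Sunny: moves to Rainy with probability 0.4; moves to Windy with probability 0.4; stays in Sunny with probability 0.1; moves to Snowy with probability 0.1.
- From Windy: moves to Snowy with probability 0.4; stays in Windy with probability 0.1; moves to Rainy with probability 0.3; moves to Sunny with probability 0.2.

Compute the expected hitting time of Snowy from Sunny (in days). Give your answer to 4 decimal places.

Let t(s) be the expected number of days to first reach Snowy from state s, with t(Snowy) = 0. Conditioning on the first day:
t(Rainy) = 1 + 0.3·t(Rainy) + 0.3·t(Sunny) + 0.2·t(Windy)
t(Sunny) = 1 + 0.4·t(Rainy) + 0.1·t(Sunny) + 0.4·t(Windy)
t(Windy) = 1 + 0.3·t(Rainy) + 0.2·t(Sunny) + 0.1·t(Windy)
Solving: t(Rainy) = 4.5118, t(Sunny) = 4.7475, t(Windy) = 3.6700.
Expected days from Sunny to Snowy: 4.7475.

4.7475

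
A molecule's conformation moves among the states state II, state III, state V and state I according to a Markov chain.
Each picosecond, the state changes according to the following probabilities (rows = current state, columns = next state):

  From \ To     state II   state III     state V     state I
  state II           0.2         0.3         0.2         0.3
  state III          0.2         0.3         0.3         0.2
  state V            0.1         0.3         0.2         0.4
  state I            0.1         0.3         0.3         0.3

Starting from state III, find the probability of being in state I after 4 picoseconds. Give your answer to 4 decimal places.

Propagate the distribution vector 4 picoseconds from state III.
After 0 picoseconds: (0.0000, 1.0000, 0.0000, 0.0000)
After 1 picosecond: (0.2000, 0.3000, 0.3000, 0.2000)
After 2 picoseconds: (0.1500, 0.3000, 0.2500, 0.3000)
After 3 picoseconds: (0.1450, 0.3000, 0.2600, 0.2950)
After 4 picoseconds: (0.1445, 0.3000, 0.2595, 0.2960)
P(in state I after 4 picoseconds) = 0.2960

0.2960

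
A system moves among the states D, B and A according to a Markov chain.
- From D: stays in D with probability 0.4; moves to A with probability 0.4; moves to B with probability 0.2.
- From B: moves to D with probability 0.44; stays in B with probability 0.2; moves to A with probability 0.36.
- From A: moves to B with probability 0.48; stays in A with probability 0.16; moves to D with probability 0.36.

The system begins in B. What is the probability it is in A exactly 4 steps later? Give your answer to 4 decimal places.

Propagate the distribution vector 4 steps from B.
After 0 steps: (0.0000, 1.0000, 0.0000)
After 1 step: (0.4400, 0.2000, 0.3600)
After 2 steps: (0.3936, 0.3008, 0.3056)
After 3 steps: (0.3998, 0.2856, 0.3146)
After 4 steps: (0.3988, 0.2881, 0.3131)
P(in A after 4 steps) = 0.3131

0.3131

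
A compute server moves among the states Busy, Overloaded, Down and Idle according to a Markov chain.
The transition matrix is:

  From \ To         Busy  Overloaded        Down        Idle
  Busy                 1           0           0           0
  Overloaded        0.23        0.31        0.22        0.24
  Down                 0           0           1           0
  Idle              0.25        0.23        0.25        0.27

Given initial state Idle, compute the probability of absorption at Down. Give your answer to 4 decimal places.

0.4974

Let h(s) be the probability of absorption at Down starting from transient state s. Then h(Down) = 1 and h(Busy) = 0. By first-step analysis:
h(Overloaded) = 0.23·0 + 0.31·h(Overloaded) + 0.22·1 + 0.24·h(Idle)
h(Idle) = 0.25·0 + 0.23·h(Overloaded) + 0.25·1 + 0.27·h(Idle)
Solving: h(Overloaded) = 0.4919, h(Idle) = 0.4974.
Starting from Idle, the probability is 0.4974.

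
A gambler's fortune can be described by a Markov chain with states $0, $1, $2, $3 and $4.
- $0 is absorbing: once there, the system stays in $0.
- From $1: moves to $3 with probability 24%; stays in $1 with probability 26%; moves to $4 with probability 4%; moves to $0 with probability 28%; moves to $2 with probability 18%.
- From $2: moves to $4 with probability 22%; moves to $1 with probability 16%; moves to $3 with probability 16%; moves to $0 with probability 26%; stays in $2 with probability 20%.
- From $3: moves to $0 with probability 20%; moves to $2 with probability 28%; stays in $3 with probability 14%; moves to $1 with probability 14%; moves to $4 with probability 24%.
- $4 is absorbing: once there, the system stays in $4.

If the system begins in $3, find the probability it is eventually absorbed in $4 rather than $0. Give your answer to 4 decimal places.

0.4702

Let h(s) be the probability of absorption at $4 starting from transient state s. Then h($4) = 1 and h($0) = 0. By first-step analysis:
h($1) = 0.28·0 + 0.26·h($1) + 0.18·h($2) + 0.24·h($3) + 0.04·1
h($2) = 0.26·0 + 0.16·h($1) + 0.2·h($2) + 0.16·h($3) + 0.22·1
h($3) = 0.2·0 + 0.14·h($1) + 0.28·h($2) + 0.14·h($3) + 0.24·1
Solving: h($1) = 0.3115, h($2) = 0.4313, h($3) = 0.4702.
Starting from $3, the probability is 0.4702.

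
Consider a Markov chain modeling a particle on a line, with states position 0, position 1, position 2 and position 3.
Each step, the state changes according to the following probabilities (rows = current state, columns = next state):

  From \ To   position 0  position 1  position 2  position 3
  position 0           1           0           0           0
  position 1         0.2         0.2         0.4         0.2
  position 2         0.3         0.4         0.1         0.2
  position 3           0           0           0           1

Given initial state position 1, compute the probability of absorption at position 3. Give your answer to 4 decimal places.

Let h(s) be the probability of absorption at position 3 starting from transient state s. Then h(position 3) = 1 and h(position 0) = 0. By first-step analysis:
h(position 1) = 0.2·0 + 0.2·h(position 1) + 0.4·h(position 2) + 0.2·1
h(position 2) = 0.3·0 + 0.4·h(position 1) + 0.1·h(position 2) + 0.2·1
Solving: h(position 1) = 0.4643, h(position 2) = 0.4286.
Starting from position 1, the probability is 0.4643.

0.4643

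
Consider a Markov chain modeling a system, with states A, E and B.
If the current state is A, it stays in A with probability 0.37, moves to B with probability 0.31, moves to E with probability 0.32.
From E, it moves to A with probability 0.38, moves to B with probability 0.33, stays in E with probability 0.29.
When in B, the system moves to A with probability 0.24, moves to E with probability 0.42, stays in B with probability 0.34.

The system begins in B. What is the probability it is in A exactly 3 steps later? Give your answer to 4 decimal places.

Propagate the distribution vector 3 steps from B.
After 0 steps: (0.0000, 0.0000, 1.0000)
After 1 step: (0.2400, 0.4200, 0.3400)
After 2 steps: (0.3300, 0.3414, 0.3286)
After 3 steps: (0.3307, 0.3426, 0.3267)
P(in A after 3 steps) = 0.3307

0.3307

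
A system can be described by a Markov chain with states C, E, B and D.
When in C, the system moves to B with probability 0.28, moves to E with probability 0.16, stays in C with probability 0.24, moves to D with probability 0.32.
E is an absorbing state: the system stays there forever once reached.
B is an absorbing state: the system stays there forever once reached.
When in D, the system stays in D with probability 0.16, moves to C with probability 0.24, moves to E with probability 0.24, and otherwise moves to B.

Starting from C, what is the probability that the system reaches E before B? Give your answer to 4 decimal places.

0.3761

Let h(s) be the probability of absorption at E starting from transient state s. Then h(E) = 1 and h(B) = 0. By first-step analysis:
h(C) = 0.24·h(C) + 0.16·1 + 0.28·0 + 0.32·h(D)
h(D) = 0.24·h(C) + 0.24·1 + 0.36·0 + 0.16·h(D)
Solving: h(C) = 0.3761, h(D) = 0.3932.
Starting from C, the probability is 0.3761.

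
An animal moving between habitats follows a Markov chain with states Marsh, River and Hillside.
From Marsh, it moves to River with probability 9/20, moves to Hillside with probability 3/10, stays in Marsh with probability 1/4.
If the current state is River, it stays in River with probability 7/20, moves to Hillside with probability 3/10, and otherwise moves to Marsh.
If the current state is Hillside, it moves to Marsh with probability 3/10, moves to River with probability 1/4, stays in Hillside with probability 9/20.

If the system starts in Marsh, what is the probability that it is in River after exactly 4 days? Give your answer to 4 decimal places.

0.3450

Propagate the distribution vector 4 days from Marsh.
After 0 days: (1.0000, 0.0000, 0.0000)
After 1 day: (0.2500, 0.4500, 0.3000)
After 2 days: (0.3100, 0.3450, 0.3450)
After 3 days: (0.3018, 0.3465, 0.3518)
After 4 days: (0.3022, 0.3450, 0.3528)
P(in River after 4 days) = 0.3450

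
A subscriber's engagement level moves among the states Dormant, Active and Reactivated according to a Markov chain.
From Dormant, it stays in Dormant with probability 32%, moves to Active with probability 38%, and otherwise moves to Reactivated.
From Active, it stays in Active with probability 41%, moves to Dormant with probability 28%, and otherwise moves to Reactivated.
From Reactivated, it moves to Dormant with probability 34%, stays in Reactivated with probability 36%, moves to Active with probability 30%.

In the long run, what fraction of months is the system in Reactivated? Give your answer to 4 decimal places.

0.3230

Let the stationary distribution be π with π = πP and π_1 + π_2 + π_3 = 1.
π_1 = 0.32·π_1 + 0.28·π_2 + 0.34·π_3
π_2 = 0.38·π_1 + 0.41·π_2 + 0.3·π_3
Solving with the normalization constraint gives π = (0.3119, 0.3651, 0.3230).
So the stationary probability of Reactivated is 0.3230.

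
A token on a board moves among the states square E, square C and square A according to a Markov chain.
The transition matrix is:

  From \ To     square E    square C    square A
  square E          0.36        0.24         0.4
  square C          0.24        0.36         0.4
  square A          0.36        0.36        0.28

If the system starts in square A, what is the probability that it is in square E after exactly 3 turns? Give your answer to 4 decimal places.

0.3220

Propagate the distribution vector 3 turns from square A.
After 0 turns: (0.0000, 0.0000, 1.0000)
After 1 turn: (0.3600, 0.3600, 0.2800)
After 2 turns: (0.3168, 0.3168, 0.3664)
After 3 turns: (0.3220, 0.3220, 0.3560)
P(in square E after 3 turns) = 0.3220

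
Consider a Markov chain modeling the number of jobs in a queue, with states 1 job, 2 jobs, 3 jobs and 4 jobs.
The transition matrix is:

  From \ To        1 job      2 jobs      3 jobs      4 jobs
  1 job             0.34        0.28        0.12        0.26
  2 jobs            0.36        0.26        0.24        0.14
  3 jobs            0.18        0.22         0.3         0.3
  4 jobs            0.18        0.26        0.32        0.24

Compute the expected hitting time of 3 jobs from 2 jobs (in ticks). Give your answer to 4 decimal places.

Let t(s) be the expected number of ticks to first reach 3 jobs from state s, with t(3 jobs) = 0. Conditioning on the first tick:
t(1 job) = 1 + 0.34·t(1 job) + 0.28·t(2 jobs) + 0.26·t(4 jobs)
t(2 jobs) = 1 + 0.36·t(1 job) + 0.26·t(2 jobs) + 0.14·t(4 jobs)
t(4 jobs) = 1 + 0.18·t(1 job) + 0.26·t(2 jobs) + 0.24·t(4 jobs)
Solving: t(1 job) = 5.0751, t(2 jobs) = 4.5940, t(4 jobs) = 4.0894.
Expected ticks from 2 jobs to 3 jobs: 4.5940.

4.5940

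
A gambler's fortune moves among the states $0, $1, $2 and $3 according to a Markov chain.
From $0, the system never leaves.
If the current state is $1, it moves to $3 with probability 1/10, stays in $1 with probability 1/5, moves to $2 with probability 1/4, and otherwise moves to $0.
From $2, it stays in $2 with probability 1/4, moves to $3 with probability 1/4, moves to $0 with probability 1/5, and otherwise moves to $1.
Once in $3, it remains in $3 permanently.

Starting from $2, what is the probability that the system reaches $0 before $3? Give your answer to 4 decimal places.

0.5619

Let h(s) be the probability of absorption at $0 starting from transient state s. Then h($0) = 1 and h($3) = 0. By first-step analysis:
h($1) = 0.45·1 + 0.2·h($1) + 0.25·h($2) + 0.1·0
h($2) = 0.2·1 + 0.3·h($1) + 0.25·h($2) + 0.25·0
Solving: h($1) = 0.7381, h($2) = 0.5619.
Starting from $2, the probability is 0.5619.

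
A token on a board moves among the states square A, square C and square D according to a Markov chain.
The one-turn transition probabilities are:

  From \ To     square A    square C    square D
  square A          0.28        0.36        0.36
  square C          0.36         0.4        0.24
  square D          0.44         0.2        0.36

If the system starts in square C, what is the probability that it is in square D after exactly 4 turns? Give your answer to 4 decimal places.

Propagate the distribution vector 4 turns from square C.
After 0 turns: (0.0000, 1.0000, 0.0000)
After 1 turn: (0.3600, 0.4000, 0.2400)
After 2 turns: (0.3504, 0.3376, 0.3120)
After 3 turns: (0.3569, 0.3236, 0.3195)
After 4 turns: (0.3570, 0.3218, 0.3212)
P(in square D after 4 turns) = 0.3212

0.3212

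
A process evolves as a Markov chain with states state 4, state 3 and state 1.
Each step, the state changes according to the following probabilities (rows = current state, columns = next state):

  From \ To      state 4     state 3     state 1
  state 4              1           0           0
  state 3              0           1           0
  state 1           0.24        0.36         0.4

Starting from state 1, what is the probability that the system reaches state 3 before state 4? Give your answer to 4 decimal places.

Let h(s) be the probability of absorption at state 3 starting from transient state s. Then h(state 3) = 1 and h(state 4) = 0. By first-step analysis:
h(state 1) = 0.24·0 + 0.36·1 + 0.4·h(state 1)
Solving: h(state 1) = 0.6000.
Starting from state 1, the probability is 0.6000.

0.6000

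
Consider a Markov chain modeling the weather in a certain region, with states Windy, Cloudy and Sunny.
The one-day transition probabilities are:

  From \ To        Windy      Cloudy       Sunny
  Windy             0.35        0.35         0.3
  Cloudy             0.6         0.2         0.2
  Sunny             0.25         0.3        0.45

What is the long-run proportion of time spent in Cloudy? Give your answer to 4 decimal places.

Let the stationary distribution be π with π = πP and π_1 + π_2 + π_3 = 1.
π_1 = 0.35·π_1 + 0.6·π_2 + 0.25·π_3
π_2 = 0.35·π_1 + 0.2·π_2 + 0.3·π_3
Solving with the normalization constraint gives π = (0.3907, 0.2905, 0.3188).
So the stationary probability of Cloudy is 0.2905.

0.2905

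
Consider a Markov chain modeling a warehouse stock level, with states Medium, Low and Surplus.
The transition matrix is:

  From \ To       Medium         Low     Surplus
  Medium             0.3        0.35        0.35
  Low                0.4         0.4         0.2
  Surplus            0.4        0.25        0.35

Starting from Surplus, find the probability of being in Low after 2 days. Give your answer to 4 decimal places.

Sum over the intermediate state after 1 day:
P = P(Surplus→Medium)·P(Medium→Low) + P(Surplus→Low)·P(Low→Low) + P(Surplus→Surplus)·P(Surplus→Low)
  = 0.4×0.35 + 0.25×0.4 + 0.35×0.25
  = 0.1400 + 0.1000 + 0.0875 = 0.3275

0.3275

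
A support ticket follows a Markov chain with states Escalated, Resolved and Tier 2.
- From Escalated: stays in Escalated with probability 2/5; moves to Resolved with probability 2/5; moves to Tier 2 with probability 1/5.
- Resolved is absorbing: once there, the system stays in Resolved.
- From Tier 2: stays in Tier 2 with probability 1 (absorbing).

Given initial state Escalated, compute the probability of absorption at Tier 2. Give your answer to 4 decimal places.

Let h(s) be the probability of absorption at Tier 2 starting from transient state s. Then h(Tier 2) = 1 and h(Resolved) = 0. By first-step analysis:
h(Escalated) = 0.4·h(Escalated) + 0.4·0 + 0.2·1
Solving: h(Escalated) = 0.3333.
Starting from Escalated, the probability is 0.3333.

0.3333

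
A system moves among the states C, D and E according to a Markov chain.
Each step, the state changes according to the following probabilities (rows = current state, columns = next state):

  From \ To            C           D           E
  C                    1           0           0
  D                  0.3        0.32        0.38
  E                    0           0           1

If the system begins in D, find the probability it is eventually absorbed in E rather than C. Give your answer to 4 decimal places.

0.5588

Let h(s) be the probability of absorption at E starting from transient state s. Then h(E) = 1 and h(C) = 0. By first-step analysis:
h(D) = 0.3·0 + 0.32·h(D) + 0.38·1
Solving: h(D) = 0.5588.
Starting from D, the probability is 0.5588.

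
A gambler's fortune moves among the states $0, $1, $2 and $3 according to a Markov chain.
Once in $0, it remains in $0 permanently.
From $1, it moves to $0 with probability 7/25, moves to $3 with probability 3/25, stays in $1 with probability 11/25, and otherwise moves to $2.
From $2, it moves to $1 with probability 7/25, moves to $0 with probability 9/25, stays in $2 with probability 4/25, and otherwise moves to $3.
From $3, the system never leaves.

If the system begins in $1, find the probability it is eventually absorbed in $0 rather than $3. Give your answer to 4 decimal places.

Let h(s) be the probability of absorption at $0 starting from transient state s. Then h($0) = 1 and h($3) = 0. By first-step analysis:
h($1) = 0.28·1 + 0.44·h($1) + 0.16·h($2) + 0.12·0
h($2) = 0.36·1 + 0.28·h($1) + 0.16·h($2) + 0.2·0
Solving: h($1) = 0.6880, h($2) = 0.6579.
Starting from $1, the probability is 0.6880.

0.6880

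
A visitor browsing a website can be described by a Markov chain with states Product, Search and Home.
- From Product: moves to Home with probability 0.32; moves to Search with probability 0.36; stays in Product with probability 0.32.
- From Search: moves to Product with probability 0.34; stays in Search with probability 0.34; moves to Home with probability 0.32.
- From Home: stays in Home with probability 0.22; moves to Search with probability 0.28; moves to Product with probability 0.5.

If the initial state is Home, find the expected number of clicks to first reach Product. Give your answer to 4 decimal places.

Let t(s) be the expected number of clicks to first reach Product from state s, with t(Product) = 0. Conditioning on the first click:
t(Search) = 1 + 0.34·t(Search) + 0.32·t(Home)
t(Home) = 1 + 0.28·t(Search) + 0.22·t(Home)
Solving: t(Search) = 2.5870, t(Home) = 2.2107.
Expected clicks from Home to Product: 2.2107.

2.2107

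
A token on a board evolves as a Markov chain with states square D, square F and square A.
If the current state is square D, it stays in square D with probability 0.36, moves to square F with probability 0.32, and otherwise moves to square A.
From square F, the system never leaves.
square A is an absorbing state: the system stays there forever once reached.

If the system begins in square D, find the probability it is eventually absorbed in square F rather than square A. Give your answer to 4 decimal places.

Let h(s) be the probability of absorption at square F starting from transient state s. Then h(square F) = 1 and h(square A) = 0. By first-step analysis:
h(square D) = 0.36·h(square D) + 0.32·1 + 0.32·0
Solving: h(square D) = 0.5000.
Starting from square D, the probability is 0.5000.

0.5000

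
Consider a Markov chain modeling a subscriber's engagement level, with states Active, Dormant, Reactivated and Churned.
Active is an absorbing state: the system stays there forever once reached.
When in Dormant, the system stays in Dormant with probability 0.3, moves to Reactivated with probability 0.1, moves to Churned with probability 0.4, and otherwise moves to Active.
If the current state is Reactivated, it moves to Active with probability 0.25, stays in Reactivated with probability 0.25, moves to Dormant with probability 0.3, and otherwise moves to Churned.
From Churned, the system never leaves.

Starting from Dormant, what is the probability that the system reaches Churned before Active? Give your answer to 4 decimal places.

Let h(s) be the probability of absorption at Churned starting from transient state s. Then h(Churned) = 1 and h(Active) = 0. By first-step analysis:
h(Dormant) = 0.2·0 + 0.3·h(Dormant) + 0.1·h(Reactivated) + 0.4·1
h(Reactivated) = 0.25·0 + 0.3·h(Dormant) + 0.25·h(Reactivated) + 0.2·1
Solving: h(Dormant) = 0.6465, h(Reactivated) = 0.5253.
Starting from Dormant, the probability is 0.6465.

0.6465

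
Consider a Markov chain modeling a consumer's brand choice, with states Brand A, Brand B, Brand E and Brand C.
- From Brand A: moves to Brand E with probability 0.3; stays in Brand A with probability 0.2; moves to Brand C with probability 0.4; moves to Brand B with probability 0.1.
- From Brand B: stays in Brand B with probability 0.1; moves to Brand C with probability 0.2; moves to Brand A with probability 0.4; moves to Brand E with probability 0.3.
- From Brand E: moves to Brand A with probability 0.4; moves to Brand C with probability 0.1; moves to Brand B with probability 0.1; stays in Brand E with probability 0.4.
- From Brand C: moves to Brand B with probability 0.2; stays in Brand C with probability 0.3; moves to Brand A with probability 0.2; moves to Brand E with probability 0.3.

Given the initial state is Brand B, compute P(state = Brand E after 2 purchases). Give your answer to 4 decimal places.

Propagate the distribution vector 2 purchases from Brand B.
After 0 purchases: (0.0000, 1.0000, 0.0000, 0.0000)
After 1 purchase: (0.4000, 0.1000, 0.3000, 0.2000)
After 2 purchases: (0.2800, 0.1200, 0.3300, 0.2700)
P(in Brand E after 2 purchases) = 0.3300

0.3300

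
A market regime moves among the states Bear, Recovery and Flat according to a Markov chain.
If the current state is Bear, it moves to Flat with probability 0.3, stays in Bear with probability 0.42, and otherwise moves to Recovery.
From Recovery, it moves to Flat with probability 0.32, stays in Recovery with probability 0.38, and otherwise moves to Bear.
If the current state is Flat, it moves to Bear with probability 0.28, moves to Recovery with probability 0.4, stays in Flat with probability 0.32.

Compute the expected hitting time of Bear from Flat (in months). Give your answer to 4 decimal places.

Let t(s) be the expected number of months to first reach Bear from state s, with t(Bear) = 0. Conditioning on the first month:
t(Recovery) = 1 + 0.38·t(Recovery) + 0.32·t(Flat)
t(Flat) = 1 + 0.4·t(Recovery) + 0.32·t(Flat)
Solving: t(Recovery) = 3.4060, t(Flat) = 3.4741.
Expected months from Flat to Bear: 3.4741.

3.4741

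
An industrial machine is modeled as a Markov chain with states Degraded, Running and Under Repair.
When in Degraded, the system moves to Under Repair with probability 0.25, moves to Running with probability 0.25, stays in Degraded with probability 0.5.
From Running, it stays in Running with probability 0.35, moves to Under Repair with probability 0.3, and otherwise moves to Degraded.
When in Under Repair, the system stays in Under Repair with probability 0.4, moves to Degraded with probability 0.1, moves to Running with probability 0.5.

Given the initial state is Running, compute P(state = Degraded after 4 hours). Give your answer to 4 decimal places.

Propagate the distribution vector 4 hours from Running.
After 0 hours: (0.0000, 1.0000, 0.0000)
After 1 hour: (0.3500, 0.3500, 0.3000)
After 2 hours: (0.3275, 0.3600, 0.3125)
After 3 hours: (0.3210, 0.3641, 0.3149)
After 4 hours: (0.3194, 0.3651, 0.3154)
P(in Degraded after 4 hours) = 0.3194

0.3194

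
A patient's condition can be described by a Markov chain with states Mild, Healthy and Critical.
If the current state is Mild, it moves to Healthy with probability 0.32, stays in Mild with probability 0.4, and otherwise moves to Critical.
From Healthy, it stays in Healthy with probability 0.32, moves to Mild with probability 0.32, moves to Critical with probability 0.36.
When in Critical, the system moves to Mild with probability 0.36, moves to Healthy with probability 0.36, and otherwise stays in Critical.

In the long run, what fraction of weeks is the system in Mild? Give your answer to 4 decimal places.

Let the stationary distribution be π with π = πP and π_1 + π_2 + π_3 = 1.
π_1 = 0.4·π_1 + 0.32·π_2 + 0.36·π_3
π_2 = 0.32·π_1 + 0.32·π_2 + 0.36·π_3
Solving with the normalization constraint gives π = (0.3612, 0.3323, 0.3066).
So the stationary probability of Mild is 0.3612.

0.3612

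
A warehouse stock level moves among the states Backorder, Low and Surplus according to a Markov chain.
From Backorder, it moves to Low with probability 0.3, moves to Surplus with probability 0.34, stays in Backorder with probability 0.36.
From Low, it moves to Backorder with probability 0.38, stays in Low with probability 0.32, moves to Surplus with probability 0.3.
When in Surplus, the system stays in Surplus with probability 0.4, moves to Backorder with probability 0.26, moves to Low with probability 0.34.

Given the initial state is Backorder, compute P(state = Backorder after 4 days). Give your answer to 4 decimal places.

0.3316

Propagate the distribution vector 4 days from Backorder.
After 0 days: (1.0000, 0.0000, 0.0000)
After 1 day: (0.3600, 0.3000, 0.3400)
After 2 days: (0.3320, 0.3196, 0.3484)
After 3 days: (0.3316, 0.3203, 0.3481)
After 4 days: (0.3316, 0.3203, 0.3481)
P(in Backorder after 4 days) = 0.3316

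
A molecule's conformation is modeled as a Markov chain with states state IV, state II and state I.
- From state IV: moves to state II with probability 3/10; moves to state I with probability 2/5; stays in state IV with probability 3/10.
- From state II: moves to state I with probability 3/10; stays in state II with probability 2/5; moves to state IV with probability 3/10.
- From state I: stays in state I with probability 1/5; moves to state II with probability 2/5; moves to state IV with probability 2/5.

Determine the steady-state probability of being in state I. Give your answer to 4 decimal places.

Let the stationary distribution be π with π = πP and π_1 + π_2 + π_3 = 1.
π_1 = 0.3·π_1 + 0.3·π_2 + 0.4·π_3
π_2 = 0.3·π_1 + 0.4·π_2 + 0.4·π_3
Solving with the normalization constraint gives π = (0.3303, 0.3670, 0.3028).
So the stationary probability of state I is 0.3028.

0.3028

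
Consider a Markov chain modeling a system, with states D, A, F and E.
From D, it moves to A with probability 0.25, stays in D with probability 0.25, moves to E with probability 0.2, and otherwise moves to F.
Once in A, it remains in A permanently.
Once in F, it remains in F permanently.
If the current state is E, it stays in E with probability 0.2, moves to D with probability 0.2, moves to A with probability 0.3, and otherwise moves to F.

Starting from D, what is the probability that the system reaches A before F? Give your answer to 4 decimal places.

0.4643

Let h(s) be the probability of absorption at A starting from transient state s. Then h(A) = 1 and h(F) = 0. By first-step analysis:
h(D) = 0.25·h(D) + 0.25·1 + 0.3·0 + 0.2·h(E)
h(E) = 0.2·h(D) + 0.3·1 + 0.3·0 + 0.2·h(E)
Solving: h(D) = 0.4643, h(E) = 0.4911.
Starting from D, the probability is 0.4643.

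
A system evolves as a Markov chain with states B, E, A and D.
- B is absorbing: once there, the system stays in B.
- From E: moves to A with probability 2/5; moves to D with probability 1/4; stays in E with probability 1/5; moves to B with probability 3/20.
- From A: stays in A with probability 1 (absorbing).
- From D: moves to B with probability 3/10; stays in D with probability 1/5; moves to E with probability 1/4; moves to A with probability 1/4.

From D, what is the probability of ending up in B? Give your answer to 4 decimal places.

Let h(s) be the probability of absorption at B starting from transient state s. Then h(B) = 1 and h(A) = 0. By first-step analysis:
h(E) = 0.15·1 + 0.2·h(E) + 0.4·0 + 0.25·h(D)
h(D) = 0.3·1 + 0.25·h(E) + 0.25·0 + 0.2·h(D)
Solving: h(E) = 0.3377, h(D) = 0.4805.
Starting from D, the probability is 0.4805.

0.4805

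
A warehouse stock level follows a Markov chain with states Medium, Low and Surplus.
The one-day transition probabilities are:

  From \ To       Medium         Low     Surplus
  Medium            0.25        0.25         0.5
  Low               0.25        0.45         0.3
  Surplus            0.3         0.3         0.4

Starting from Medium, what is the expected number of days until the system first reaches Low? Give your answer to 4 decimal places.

Let t(s) be the expected number of days to first reach Low from state s, with t(Low) = 0. Conditioning on the first day:
t(Medium) = 1 + 0.25·t(Medium) + 0.5·t(Surplus)
t(Surplus) = 1 + 0.3·t(Medium) + 0.4·t(Surplus)
Solving: t(Medium) = 3.6667, t(Surplus) = 3.5000.
Expected days from Medium to Low: 3.6667.

3.6667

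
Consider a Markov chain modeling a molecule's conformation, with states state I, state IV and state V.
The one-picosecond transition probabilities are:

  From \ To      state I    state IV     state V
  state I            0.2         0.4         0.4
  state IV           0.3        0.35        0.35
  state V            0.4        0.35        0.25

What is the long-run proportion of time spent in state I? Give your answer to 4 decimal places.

Let the stationary distribution be π with π = πP and π_1 + π_2 + π_3 = 1.
π_1 = 0.2·π_1 + 0.3·π_2 + 0.4·π_3
π_2 = 0.4·π_1 + 0.35·π_2 + 0.35·π_3
Solving with the normalization constraint gives π = (0.3029, 0.3651, 0.3320).
So the stationary probability of state I is 0.3029.

0.3029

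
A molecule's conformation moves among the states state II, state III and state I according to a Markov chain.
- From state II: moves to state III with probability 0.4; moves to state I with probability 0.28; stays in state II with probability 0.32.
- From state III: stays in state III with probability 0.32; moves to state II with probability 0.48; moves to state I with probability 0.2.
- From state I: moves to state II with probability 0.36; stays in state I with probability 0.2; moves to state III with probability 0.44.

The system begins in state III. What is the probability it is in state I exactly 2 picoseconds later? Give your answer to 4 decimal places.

Sum over the intermediate state after 1 picosecond:
P = P(state III→state II)·P(state II→state I) + P(state III→state III)·P(state III→state I) + P(state III→state I)·P(state I→state I)
  = 0.48×0.28 + 0.32×0.2 + 0.2×0.2
  = 0.1344 + 0.0640 + 0.0400 = 0.2384

0.2384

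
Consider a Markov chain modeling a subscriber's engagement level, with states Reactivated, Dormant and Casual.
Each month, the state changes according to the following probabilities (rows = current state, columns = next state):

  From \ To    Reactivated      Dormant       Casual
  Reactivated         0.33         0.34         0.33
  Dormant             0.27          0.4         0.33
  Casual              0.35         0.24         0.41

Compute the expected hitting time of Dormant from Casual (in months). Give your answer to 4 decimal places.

3.6455

Let t(s) be the expected number of months to first reach Dormant from state s, with t(Dormant) = 0. Conditioning on the first month:
t(Reactivated) = 1 + 0.33·t(Reactivated) + 0.33·t(Casual)
t(Casual) = 1 + 0.35·t(Reactivated) + 0.41·t(Casual)
Solving: t(Reactivated) = 3.2881, t(Casual) = 3.6455.
Expected months from Casual to Dormant: 3.6455.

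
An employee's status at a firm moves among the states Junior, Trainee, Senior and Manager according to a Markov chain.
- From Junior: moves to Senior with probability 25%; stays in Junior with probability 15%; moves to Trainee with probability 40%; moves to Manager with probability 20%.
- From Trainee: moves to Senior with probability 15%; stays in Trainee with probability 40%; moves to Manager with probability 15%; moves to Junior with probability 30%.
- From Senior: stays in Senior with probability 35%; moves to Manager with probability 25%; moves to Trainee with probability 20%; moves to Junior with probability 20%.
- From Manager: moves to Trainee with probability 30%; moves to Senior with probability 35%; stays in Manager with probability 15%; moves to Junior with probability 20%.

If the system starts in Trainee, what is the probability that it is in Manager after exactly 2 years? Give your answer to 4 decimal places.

0.1800

Propagate the distribution vector 2 years from Trainee.
After 0 years: (0.0000, 1.0000, 0.0000, 0.0000)
After 1 year: (0.3000, 0.4000, 0.1500, 0.1500)
After 2 years: (0.2250, 0.3550, 0.2400, 0.1800)
P(in Manager after 2 years) = 0.1800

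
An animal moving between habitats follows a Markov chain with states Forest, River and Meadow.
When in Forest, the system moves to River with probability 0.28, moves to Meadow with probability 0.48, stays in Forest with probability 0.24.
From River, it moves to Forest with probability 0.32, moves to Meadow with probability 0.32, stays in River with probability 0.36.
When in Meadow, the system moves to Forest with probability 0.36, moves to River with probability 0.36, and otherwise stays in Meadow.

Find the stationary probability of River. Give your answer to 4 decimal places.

0.3352

Let the stationary distribution be π with π = πP and π_1 + π_2 + π_3 = 1.
π_1 = 0.24·π_1 + 0.32·π_2 + 0.36·π_3
π_2 = 0.28·π_1 + 0.36·π_2 + 0.36·π_3
Solving with the normalization constraint gives π = (0.3095, 0.3352, 0.3553).
So the stationary probability of River is 0.3352.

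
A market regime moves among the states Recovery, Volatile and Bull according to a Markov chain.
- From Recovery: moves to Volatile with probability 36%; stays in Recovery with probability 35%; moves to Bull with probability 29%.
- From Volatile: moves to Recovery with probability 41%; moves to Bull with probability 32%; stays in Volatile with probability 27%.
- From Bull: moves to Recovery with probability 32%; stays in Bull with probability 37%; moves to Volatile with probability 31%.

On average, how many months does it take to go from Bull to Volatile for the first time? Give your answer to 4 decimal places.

Let t(s) be the expected number of months to first reach Volatile from state s, with t(Volatile) = 0. Conditioning on the first month:
t(Recovery) = 1 + 0.35·t(Recovery) + 0.29·t(Bull)
t(Bull) = 1 + 0.32·t(Recovery) + 0.37·t(Bull)
Solving: t(Recovery) = 2.9050, t(Bull) = 3.0628.
Expected months from Bull to Volatile: 3.0628.

3.0628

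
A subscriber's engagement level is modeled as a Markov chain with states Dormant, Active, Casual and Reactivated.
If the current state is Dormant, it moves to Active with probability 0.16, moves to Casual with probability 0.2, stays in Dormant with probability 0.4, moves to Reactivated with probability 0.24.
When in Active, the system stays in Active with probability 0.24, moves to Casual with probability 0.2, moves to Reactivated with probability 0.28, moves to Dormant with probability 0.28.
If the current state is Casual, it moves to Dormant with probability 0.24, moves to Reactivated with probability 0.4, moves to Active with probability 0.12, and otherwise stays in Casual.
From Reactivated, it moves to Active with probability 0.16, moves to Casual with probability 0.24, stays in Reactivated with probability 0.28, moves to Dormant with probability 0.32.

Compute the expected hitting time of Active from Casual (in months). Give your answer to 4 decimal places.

6.8918

Let t(s) be the expected number of months to first reach Active from state s, with t(Active) = 0. Conditioning on the first month:
t(Dormant) = 1 + 0.4·t(Dormant) + 0.2·t(Casual) + 0.24·t(Reactivated)
t(Casual) = 1 + 0.24·t(Dormant) + 0.24·t(Casual) + 0.4·t(Reactivated)
t(Reactivated) = 1 + 0.32·t(Dormant) + 0.24·t(Casual) + 0.28·t(Reactivated)
Solving: t(Dormant) = 6.6142, t(Casual) = 6.8918, t(Reactivated) = 6.6258.
Expected months from Casual to Active: 6.8918.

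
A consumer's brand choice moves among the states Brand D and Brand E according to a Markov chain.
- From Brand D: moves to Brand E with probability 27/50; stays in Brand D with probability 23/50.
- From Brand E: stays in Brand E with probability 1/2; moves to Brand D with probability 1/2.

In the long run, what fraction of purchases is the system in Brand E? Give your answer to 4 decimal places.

0.5192

Let the stationary distribution be π with π = πP and π_1 + π_2 = 1.
π_1 = 0.46·π_1 + 0.5·π_2
Solving with the normalization constraint gives π = (0.4808, 0.5192).
So the stationary probability of Brand E is 0.5192.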